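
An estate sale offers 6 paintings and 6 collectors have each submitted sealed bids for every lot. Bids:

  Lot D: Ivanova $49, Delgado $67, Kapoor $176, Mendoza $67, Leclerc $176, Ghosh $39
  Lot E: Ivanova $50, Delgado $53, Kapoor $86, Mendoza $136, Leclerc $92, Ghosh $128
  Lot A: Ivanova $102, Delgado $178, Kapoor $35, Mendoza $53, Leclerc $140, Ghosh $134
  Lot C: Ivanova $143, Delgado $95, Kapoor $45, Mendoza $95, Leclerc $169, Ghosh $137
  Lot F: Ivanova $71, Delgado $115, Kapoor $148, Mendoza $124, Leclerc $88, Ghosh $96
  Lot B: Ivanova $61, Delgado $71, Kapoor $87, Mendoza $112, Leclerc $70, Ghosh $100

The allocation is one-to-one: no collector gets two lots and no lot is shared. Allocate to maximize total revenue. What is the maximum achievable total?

Maximum total: $885

Optimal: Ivanova→Lot C ($143), Delgado→Lot A ($178), Kapoor→Lot F ($148), Mendoza→Lot B ($112), Leclerc→Lot D ($176), Ghosh→Lot E ($128) — total 143+178+148+112+176+128 = $885.
Every other assignment is strictly worse.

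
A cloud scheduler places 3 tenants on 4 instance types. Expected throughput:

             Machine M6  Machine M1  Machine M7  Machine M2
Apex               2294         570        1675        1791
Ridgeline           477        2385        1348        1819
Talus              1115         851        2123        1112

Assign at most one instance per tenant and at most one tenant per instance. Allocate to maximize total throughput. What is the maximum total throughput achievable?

Optimal: Apex→Machine M6 (2294 ops/s), Ridgeline→Machine M1 (2385 ops/s), Talus→Machine M7 (2123 ops/s) — total 2294+2385+2123 = 6802 ops/s.
No other one-to-one assignment exceeds 6802 ops/s.

Max total: 6802 ops/s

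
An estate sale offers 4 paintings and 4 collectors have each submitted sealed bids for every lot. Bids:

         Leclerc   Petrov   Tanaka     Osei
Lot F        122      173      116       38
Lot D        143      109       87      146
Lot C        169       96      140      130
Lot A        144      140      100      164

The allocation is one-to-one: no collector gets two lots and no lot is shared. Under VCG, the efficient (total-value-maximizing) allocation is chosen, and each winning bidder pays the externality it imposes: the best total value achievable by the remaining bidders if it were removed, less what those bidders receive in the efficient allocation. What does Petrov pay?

Petrov pays $2.

Efficient allocation: Leclerc→Lot D ($143), Petrov→Lot F ($173), Tanaka→Lot C ($140), Osei→Lot A ($164); total welfare W = $620.
Petrov receives Lot F at value $173, so the others get W − 173 = $447.
Without Petrov: best allocation of the remaining 3 bidders over all 4 lots is Leclerc→Lot C ($169), Tanaka→Lot F ($116), Osei→Lot A ($164), total $449.
VCG payment = (others' best without Petrov) − (others' welfare with Petrov) = 449 − 447 = $2.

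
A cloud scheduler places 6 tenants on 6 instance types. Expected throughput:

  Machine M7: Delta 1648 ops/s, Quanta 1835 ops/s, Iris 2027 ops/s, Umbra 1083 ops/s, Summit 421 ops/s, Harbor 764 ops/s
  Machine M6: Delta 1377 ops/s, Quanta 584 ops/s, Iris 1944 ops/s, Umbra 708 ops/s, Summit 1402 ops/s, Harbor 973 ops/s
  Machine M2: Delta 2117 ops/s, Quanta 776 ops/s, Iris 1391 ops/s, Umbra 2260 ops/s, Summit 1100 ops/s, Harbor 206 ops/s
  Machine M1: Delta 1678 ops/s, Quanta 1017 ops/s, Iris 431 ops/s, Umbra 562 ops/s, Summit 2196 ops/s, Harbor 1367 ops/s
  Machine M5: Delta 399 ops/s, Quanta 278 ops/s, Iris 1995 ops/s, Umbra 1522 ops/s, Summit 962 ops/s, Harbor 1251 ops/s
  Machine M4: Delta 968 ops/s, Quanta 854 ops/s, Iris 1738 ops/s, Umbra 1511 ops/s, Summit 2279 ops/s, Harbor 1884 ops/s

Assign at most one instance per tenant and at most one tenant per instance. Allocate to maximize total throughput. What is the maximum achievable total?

Optimal: Delta→Machine M6 (1377 ops/s), Quanta→Machine M7 (1835 ops/s), Iris→Machine M5 (1995 ops/s), Umbra→Machine M2 (2260 ops/s), Summit→Machine M1 (2196 ops/s), Harbor→Machine M4 (1884 ops/s) — total 1377+1835+1995+2260+2196+1884 = 11547 ops/s.
Column-greedy (each instance in turn goes to its best remaining tenant) gives 9472 ops/s, worse by 2075.
Checked against all permutations: 11547 ops/s is optimal.

Max total: 11547 ops/s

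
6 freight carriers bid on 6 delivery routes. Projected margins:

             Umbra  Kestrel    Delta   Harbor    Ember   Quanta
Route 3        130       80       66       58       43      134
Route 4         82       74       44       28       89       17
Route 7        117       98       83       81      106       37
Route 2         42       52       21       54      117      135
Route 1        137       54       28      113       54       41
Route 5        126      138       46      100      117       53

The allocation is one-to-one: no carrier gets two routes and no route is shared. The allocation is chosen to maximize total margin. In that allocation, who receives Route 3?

This is a one-to-one assignment (maximum-weight bipartite matching).
Optimal: Umbra→Route 3 ($130k), Kestrel→Route 5 ($138k), Delta→Route 7 ($83k), Harbor→Route 1 ($113k), Ember→Route 4 ($89k), Quanta→Route 2 ($135k) — total 130+138+83+113+89+135 = $688k.
Max-entry greedy (repeatedly take the single best remaining cell) gives $610k, worse by 78.
Umbra's own top route is Route 1 ($137k), but forcing Umbra→Route 1 and reassigning the rest optimally gives only $651k — worse by 37.

Umbra receives Route 3.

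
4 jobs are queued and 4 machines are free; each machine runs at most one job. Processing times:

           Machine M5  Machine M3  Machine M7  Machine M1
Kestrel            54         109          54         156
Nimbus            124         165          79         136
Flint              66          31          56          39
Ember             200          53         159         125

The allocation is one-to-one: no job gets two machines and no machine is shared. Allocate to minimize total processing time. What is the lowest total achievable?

Optimal: Kestrel→Machine M5 (54 min), Nimbus→Machine M7 (79 min), Flint→Machine M1 (39 min), Ember→Machine M3 (53 min) — total 54+79+39+53 = 225 min.
Column-greedy (each machine in turn goes to its cheapest remaining job) gives 289 min, worse by 64.
Next-best assignment: Kestrel→Machine M7, Nimbus→Machine M5, Flint→Machine M1, Ember→Machine M3 = 270 min.
Checked against all permutations: 225 min is optimal.

Minimum total: 225 min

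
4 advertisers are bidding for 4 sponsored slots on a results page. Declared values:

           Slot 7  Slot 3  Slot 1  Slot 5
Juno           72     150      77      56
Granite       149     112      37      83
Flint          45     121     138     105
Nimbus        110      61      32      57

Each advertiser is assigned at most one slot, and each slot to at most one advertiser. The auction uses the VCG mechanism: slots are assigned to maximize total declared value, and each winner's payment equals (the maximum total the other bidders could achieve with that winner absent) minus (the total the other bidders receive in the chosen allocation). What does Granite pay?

Efficient allocation: Juno→Slot 3 ($150), Granite→Slot 7 ($149), Flint→Slot 1 ($138), Nimbus→Slot 5 ($57); total welfare W = $494.
Granite receives Slot 7 at value $149, so the others get W − 149 = $345.
Without Granite: best allocation of the remaining 3 bidders over all 4 slots is Juno→Slot 3 ($150), Flint→Slot 1 ($138), Nimbus→Slot 7 ($110), total $398.
VCG payment = (others' best without Granite) − (others' welfare with Granite) = 398 − 345 = $53.

Granite pays $53.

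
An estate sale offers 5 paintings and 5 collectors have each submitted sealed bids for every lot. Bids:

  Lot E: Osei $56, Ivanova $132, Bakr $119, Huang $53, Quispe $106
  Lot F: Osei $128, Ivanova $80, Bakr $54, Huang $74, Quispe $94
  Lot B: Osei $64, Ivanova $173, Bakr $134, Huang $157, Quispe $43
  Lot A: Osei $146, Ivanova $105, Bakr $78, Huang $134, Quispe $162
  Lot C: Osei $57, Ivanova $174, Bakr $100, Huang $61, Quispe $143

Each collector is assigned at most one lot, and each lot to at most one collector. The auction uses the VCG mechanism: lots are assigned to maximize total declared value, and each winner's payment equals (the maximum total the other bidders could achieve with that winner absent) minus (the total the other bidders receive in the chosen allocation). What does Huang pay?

Huang pays $15.

Efficient allocation: Osei→Lot F ($128), Ivanova→Lot C ($174), Bakr→Lot E ($119), Huang→Lot B ($157), Quispe→Lot A ($162); total welfare W = $740.
Huang receives Lot B at value $157, so the others get W − 157 = $583.
Without Huang: best allocation of the remaining 4 bidders over all 5 lots is Osei→Lot F ($128), Ivanova→Lot C ($174), Bakr→Lot B ($134), Quispe→Lot A ($162), total $598.
VCG payment = (others' best without Huang) − (others' welfare with Huang) = 598 − 583 = $15.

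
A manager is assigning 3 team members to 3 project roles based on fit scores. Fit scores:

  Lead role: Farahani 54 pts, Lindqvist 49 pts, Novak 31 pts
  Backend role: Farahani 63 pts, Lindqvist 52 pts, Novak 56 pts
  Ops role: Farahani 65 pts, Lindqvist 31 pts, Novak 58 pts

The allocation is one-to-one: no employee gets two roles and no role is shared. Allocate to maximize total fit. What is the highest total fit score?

Max total: 170 pts

Optimal: Farahani→Backend role (63 pts), Lindqvist→Lead role (49 pts), Novak→Ops role (58 pts) — total 63+49+58 = 170 pts.
Row-greedy (each employee in turn takes its best remaining role) gives 148 pts, worse by 22.
Swapping Lindqvist↔Novak (Lindqvist→Ops role 31 pts, Novak→Lead role 31 pts) loses 45.
No other one-to-one assignment exceeds 170 pts.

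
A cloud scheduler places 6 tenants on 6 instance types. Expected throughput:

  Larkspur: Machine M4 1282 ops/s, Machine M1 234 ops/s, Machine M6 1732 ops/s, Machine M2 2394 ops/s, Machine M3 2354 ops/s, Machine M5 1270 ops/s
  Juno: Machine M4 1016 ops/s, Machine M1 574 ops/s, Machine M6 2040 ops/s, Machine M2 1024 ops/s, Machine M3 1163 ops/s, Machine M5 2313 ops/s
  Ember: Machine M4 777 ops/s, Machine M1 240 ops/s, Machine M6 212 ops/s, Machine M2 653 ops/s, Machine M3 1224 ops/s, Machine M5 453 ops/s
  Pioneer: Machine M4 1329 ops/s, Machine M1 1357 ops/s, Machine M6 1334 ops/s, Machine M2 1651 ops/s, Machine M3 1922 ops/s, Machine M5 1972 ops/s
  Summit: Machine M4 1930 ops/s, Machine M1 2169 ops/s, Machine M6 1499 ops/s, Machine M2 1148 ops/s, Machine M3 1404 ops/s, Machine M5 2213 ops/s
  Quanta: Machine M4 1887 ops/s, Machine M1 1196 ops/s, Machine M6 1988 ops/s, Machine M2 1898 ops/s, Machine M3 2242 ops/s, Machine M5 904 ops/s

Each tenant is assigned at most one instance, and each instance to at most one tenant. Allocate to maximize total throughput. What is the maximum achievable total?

Optimal: Larkspur→Machine M2 (2394 ops/s), Juno→Machine M6 (2040 ops/s), Ember→Machine M3 (1224 ops/s), Pioneer→Machine M5 (1972 ops/s), Summit→Machine M1 (2169 ops/s), Quanta→Machine M4 (1887 ops/s) — total 2394+2040+1224+1972+2169+1887 = 11686 ops/s.
Max-entry greedy (repeatedly take the single best remaining cell) gives 11229 ops/s, worse by 457.
Next-best assignment: Larkspur→Machine M2, Juno→Machine M6, Ember→Machine M4, Pioneer→Machine M5, Summit→Machine M1, Quanta→Machine M3 = 11594 ops/s.

Maximum total: 11686 ops/s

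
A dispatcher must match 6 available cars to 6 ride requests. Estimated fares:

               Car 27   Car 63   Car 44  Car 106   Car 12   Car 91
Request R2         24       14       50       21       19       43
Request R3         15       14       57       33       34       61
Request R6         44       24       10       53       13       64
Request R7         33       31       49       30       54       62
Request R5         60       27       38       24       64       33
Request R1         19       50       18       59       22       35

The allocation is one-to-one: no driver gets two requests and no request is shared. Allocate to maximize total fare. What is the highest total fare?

Max total: $328

Optimal: Car 27→Request R5 ($60), Car 63→Request R1 ($50), Car 44→Request R2 ($50), Car 106→Request R6 ($53), Car 12→Request R7 ($54), Car 91→Request R3 ($61) — total 60+50+50+53+54+61 = $328.
Max-entry greedy (repeatedly take the single best remaining cell) gives $291, worse by 37.
Checked against all permutations: $328 is optimal.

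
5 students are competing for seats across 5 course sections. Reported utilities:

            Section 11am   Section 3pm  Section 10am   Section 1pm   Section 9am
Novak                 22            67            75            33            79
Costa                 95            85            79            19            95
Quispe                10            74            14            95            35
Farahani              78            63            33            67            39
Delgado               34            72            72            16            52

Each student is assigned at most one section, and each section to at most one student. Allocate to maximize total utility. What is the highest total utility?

Maximum total: 415 points

Optimal: Novak→Section 10am (75 points), Costa→Section 9am (95 points), Quispe→Section 1pm (95 points), Farahani→Section 11am (78 points), Delgado→Section 3pm (72 points) — total 75+95+95+78+72 = 415 points.
Max-entry greedy (repeatedly take the single best remaining cell) gives 374 points, worse by 41.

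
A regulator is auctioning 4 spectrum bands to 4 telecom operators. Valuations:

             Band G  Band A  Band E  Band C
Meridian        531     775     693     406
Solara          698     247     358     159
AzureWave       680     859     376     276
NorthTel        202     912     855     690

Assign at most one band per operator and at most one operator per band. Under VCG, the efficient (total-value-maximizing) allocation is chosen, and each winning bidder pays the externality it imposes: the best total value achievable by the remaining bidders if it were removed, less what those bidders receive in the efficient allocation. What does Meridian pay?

Efficient allocation: Meridian→Band E ($693M), Solara→Band G ($698M), AzureWave→Band A ($859M), NorthTel→Band C ($690M); total welfare W = $2940M.
Meridian receives Band E at value $693M, so the others get W − 693 = $2247M.
Without Meridian: best allocation of the remaining 3 bidders over all 4 bands is Solara→Band G ($698M), AzureWave→Band A ($859M), NorthTel→Band E ($855M), total $2412M.
VCG payment = (others' best without Meridian) − (others' welfare with Meridian) = 2412 − 2247 = $165M.

Meridian pays $165M.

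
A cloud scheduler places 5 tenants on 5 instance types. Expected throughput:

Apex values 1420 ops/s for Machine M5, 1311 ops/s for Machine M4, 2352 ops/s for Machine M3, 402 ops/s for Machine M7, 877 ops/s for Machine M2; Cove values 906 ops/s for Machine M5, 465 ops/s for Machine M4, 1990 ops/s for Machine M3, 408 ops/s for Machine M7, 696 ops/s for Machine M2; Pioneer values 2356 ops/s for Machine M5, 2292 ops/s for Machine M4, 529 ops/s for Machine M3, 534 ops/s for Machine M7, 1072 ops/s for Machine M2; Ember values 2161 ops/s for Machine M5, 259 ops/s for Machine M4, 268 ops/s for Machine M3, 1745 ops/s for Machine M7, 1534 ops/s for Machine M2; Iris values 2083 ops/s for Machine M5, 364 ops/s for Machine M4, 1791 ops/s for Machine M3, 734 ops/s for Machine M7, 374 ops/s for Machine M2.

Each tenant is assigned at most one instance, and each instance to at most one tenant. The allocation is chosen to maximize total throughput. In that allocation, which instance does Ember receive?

Optimal: Apex→Machine M3 (2352 ops/s), Cove→Machine M2 (696 ops/s), Pioneer→Machine M4 (2292 ops/s), Ember→Machine M7 (1745 ops/s), Iris→Machine M5 (2083 ops/s) — total 2352+696+2292+1745+2083 = 9168 ops/s.
Next-best assignment: Apex→Machine M2, Cove→Machine M3, Pioneer→Machine M4, Ember→Machine M7, Iris→Machine M5 = 8987 ops/s.
Every other assignment is strictly worse.
Ember's own top instance is Machine M5 (2161 ops/s), but forcing Ember→Machine M5 and reassigning the rest optimally gives only 8235 ops/s — worse by 933.

Ember receives Machine M7.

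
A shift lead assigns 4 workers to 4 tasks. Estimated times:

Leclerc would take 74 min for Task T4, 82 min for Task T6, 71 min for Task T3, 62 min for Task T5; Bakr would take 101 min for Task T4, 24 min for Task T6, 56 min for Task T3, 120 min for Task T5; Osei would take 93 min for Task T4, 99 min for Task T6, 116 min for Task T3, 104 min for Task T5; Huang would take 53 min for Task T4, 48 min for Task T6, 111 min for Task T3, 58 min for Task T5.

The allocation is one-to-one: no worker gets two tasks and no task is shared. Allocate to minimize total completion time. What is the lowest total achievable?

Minimum total: 246 min

Treat this as an assignment problem: match each worker to one task.
Optimal: Leclerc→Task T3 (71 min), Bakr→Task T6 (24 min), Osei→Task T4 (93 min), Huang→Task T5 (58 min) — total 71+24+93+58 = 246 min.
Min-entry greedy (repeatedly take the single cheapest remaining cell) gives 255 min, worse by 9.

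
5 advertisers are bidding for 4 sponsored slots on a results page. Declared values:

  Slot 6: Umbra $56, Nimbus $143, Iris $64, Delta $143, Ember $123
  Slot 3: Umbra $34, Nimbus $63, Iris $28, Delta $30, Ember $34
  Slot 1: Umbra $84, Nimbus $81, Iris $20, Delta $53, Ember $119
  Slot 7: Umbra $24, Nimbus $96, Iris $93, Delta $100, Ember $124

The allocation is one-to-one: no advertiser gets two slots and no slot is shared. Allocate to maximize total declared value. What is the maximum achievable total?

Maximum total: $418

Optimal: Delta→Slot 6 ($143), Nimbus→Slot 3 ($63), Ember→Slot 1 ($119), Iris→Slot 7 ($93) — total 143+63+119+93 = $418.
Row-greedy (each advertiser in turn takes its best remaining slot) gives $350, worse by 68.
Every other assignment is strictly worse.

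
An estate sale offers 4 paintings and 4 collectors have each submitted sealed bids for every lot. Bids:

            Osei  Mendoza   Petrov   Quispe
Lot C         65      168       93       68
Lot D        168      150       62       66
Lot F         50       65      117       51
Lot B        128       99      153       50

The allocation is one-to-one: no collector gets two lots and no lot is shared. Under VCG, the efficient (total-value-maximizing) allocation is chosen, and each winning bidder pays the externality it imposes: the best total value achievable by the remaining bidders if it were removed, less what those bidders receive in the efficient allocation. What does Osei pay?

Efficient allocation: Osei→Lot D ($168), Mendoza→Lot C ($168), Petrov→Lot B ($153), Quispe→Lot F ($51); total welfare W = $540.
Osei receives Lot D at value $168, so the others get W − 168 = $372.
Without Osei: best allocation of the remaining 3 bidders over all 4 lots is Mendoza→Lot C ($168), Petrov→Lot B ($153), Quispe→Lot D ($66), total $387.
VCG payment = (others' best without Osei) − (others' welfare with Osei) = 387 − 372 = $15.

Osei pays $15.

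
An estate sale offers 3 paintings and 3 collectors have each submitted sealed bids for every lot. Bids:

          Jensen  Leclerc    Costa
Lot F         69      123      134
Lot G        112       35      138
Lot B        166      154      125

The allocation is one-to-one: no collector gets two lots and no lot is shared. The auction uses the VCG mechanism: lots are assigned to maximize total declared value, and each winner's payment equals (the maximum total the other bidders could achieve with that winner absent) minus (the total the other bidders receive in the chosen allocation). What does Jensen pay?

Jensen pays $31.

Efficient allocation: Jensen→Lot B ($166), Leclerc→Lot F ($123), Costa→Lot G ($138); total welfare W = $427.
Jensen receives Lot B at value $166, so the others get W − 166 = $261.
Without Jensen: best allocation of the remaining 2 bidders over all 3 lots is Leclerc→Lot B ($154), Costa→Lot G ($138), total $292.
VCG payment = (others' best without Jensen) − (others' welfare with Jensen) = 292 − 261 = $31.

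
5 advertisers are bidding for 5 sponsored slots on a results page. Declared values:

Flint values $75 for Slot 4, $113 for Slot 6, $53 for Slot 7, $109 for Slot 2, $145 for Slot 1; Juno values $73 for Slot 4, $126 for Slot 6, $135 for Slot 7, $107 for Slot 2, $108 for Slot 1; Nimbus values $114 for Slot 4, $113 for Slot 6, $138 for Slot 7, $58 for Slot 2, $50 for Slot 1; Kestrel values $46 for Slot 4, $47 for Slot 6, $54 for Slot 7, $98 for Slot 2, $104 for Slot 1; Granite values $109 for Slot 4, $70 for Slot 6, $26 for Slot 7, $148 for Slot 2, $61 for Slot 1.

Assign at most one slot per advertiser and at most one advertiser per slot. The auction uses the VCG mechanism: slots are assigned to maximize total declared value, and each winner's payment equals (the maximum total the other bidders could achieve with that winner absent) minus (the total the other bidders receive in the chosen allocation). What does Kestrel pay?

Efficient allocation: Flint→Slot 1 ($145), Juno→Slot 6 ($126), Nimbus→Slot 7 ($138), Kestrel→Slot 2 ($98), Granite→Slot 4 ($109); total welfare W = $616.
Kestrel receives Slot 2 at value $98, so the others get W − 98 = $518.
Without Kestrel: best allocation of the remaining 4 bidders over all 5 slots is Flint→Slot 1 ($145), Juno→Slot 6 ($126), Nimbus→Slot 7 ($138), Granite→Slot 2 ($148), total $557.
VCG payment = (others' best without Kestrel) − (others' welfare with Kestrel) = 557 − 518 = $39.

Kestrel pays $39.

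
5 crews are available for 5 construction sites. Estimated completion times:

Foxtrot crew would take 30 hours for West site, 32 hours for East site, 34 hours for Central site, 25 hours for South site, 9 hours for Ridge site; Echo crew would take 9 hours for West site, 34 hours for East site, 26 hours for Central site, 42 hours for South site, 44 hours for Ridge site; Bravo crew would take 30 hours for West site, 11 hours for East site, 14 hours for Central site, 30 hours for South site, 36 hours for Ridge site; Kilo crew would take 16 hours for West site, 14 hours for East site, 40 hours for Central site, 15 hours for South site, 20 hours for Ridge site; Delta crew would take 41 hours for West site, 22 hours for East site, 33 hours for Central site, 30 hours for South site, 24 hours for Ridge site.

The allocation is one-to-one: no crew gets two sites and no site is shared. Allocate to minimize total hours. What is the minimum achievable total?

Optimal: Foxtrot crew→Ridge site (9 hours), Echo crew→West site (9 hours), Bravo crew→Central site (14 hours), Kilo crew→South site (15 hours), Delta crew→East site (22 hours) — total 9+9+14+15+22 = 69 hours.
Min-entry greedy (repeatedly take the single cheapest remaining cell) gives 77 hours, worse by 8.
Next-best assignment: Foxtrot crew→Ridge site, Echo crew→West site, Bravo crew→Central site, Kilo crew→East site, Delta crew→South site = 76 hours.
Swapping Bravo crew↔Delta crew (Bravo crew→East site 11 hours, Delta crew→Central site 33 hours) adds 8.

Min total: 69 hours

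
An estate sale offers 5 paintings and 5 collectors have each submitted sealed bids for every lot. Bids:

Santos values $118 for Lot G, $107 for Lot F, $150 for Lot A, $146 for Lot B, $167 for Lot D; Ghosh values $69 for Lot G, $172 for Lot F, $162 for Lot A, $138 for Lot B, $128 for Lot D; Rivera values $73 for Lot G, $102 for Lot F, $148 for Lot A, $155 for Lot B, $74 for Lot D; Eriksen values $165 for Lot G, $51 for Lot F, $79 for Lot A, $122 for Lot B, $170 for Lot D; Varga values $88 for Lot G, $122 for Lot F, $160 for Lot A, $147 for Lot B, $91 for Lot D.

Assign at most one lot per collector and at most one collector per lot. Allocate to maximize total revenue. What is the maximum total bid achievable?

Optimal: Santos→Lot D ($167), Ghosh→Lot F ($172), Rivera→Lot B ($155), Eriksen→Lot G ($165), Varga→Lot A ($160) — total 167+172+155+165+160 = $819.
Max-entry greedy (repeatedly take the single best remaining cell) gives $775, worse by 44.

Max total: $819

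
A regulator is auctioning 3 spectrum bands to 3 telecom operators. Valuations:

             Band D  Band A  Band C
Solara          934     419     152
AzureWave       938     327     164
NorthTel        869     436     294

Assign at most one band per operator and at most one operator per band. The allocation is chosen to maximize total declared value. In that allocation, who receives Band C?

Optimal: Solara→Band A ($419M), AzureWave→Band D ($938M), NorthTel→Band C ($294M) — total 419+938+294 = $1651M.
Max-entry greedy (repeatedly take the single best remaining cell) gives $1526M, worse by 125.
Next-best assignment: Solara→Band D, AzureWave→Band A, NorthTel→Band C = $1555M.
Every other assignment is strictly worse.
NorthTel's own top band is Band D ($869M), but forcing NorthTel→Band D and reassigning the rest optimally gives only $1452M — worse by 199.

NorthTel receives Band C.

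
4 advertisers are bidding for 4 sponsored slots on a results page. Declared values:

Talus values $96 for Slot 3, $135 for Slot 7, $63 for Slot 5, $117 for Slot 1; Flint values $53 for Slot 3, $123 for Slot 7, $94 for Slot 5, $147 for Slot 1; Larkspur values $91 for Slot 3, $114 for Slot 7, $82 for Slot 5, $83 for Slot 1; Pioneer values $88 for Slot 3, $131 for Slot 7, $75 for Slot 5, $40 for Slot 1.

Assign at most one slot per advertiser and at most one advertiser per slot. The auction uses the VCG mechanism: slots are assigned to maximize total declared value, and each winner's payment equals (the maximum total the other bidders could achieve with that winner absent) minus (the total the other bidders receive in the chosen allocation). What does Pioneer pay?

Pioneer pays $48.

Efficient allocation: Talus→Slot 3 ($96), Flint→Slot 1 ($147), Larkspur→Slot 5 ($82), Pioneer→Slot 7 ($131); total welfare W = $456.
Pioneer receives Slot 7 at value $131, so the others get W − 131 = $325.
Without Pioneer: best allocation of the remaining 3 bidders over all 4 slots is Talus→Slot 7 ($135), Flint→Slot 1 ($147), Larkspur→Slot 3 ($91), total $373.
VCG payment = (others' best without Pioneer) − (others' welfare with Pioneer) = 373 − 325 = $48.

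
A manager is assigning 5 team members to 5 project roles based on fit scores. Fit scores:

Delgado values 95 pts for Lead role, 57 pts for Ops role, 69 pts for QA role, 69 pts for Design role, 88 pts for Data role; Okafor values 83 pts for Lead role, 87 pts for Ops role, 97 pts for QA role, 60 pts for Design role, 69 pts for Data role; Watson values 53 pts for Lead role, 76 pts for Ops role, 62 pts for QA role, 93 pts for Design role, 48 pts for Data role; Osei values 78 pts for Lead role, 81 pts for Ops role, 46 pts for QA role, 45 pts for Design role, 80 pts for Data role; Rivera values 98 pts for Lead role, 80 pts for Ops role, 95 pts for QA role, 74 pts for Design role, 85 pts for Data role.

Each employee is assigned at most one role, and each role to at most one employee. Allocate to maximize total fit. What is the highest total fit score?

Optimal: Delgado→Data role (88 pts), Okafor→QA role (97 pts), Watson→Design role (93 pts), Osei→Ops role (81 pts), Rivera→Lead role (98 pts) — total 88+97+93+81+98 = 457 pts.
Next-best assignment: Delgado→Lead role, Okafor→QA role, Watson→Design role, Osei→Ops role, Rivera→Data role = 451 pts.
Swapping Okafor↔Delgado (Okafor→Data role 69 pts, Delgado→QA role 69 pts) loses 47.

Max total: 457 pts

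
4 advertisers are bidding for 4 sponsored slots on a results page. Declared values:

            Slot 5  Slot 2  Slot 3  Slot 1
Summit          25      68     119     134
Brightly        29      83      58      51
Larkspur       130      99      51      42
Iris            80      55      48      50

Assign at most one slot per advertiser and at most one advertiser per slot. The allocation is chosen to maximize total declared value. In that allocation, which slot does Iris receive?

Iris receives Slot 3.

This is the linear assignment problem.
Optimal: Summit→Slot 1 ($134), Brightly→Slot 2 ($83), Larkspur→Slot 5 ($130), Iris→Slot 3 ($48) — total 134+83+130+48 = $395.
Next-best assignment: Summit→Slot 3, Brightly→Slot 2, Larkspur→Slot 5, Iris→Slot 1 = $382.
Checked against all permutations: $395 is optimal.
Iris's own top slot is Slot 5 ($80), but forcing Iris→Slot 5 and reassigning the rest optimally gives only $371 — worse by 24.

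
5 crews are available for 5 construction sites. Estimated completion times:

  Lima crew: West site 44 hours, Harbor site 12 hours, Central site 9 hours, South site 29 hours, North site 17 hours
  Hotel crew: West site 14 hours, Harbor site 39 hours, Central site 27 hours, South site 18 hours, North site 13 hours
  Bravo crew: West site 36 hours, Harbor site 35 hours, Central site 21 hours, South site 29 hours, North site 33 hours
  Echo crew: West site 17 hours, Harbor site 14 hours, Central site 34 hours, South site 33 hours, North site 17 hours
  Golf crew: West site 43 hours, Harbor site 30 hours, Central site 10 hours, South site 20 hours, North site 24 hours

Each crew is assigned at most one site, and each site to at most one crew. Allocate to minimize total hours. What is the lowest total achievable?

This is the linear assignment problem.
Optimal: Lima crew→Harbor site (12 hours), Hotel crew→North site (13 hours), Bravo crew→South site (29 hours), Echo crew→West site (17 hours), Golf crew→Central site (10 hours) — total 12+13+29+17+10 = 81 hours.
Min-entry greedy (repeatedly take the single cheapest remaining cell) gives 92 hours, worse by 11.
Next-best assignment: Lima crew→Harbor site, Hotel crew→West site, Bravo crew→South site, Echo crew→North site, Golf crew→Central site = 82 hours.
Swapping Hotel crew↔Echo crew (Hotel crew→West site 14 hours, Echo crew→North site 17 hours) adds 1.

Minimum total: 81 hours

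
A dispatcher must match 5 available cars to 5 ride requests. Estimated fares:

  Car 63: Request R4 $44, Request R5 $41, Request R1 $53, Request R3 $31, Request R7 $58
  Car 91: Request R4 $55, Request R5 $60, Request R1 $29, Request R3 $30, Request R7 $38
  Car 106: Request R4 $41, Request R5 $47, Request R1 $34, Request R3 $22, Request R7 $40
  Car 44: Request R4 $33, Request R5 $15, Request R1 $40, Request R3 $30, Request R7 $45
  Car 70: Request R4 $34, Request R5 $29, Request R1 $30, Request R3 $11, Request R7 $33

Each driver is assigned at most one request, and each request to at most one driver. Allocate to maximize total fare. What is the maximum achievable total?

Max total: $220

This is a one-to-one assignment (maximum-weight bipartite matching).
Optimal: Car 63→Request R7 ($58), Car 91→Request R4 ($55), Car 106→Request R5 ($47), Car 44→Request R3 ($30), Car 70→Request R1 ($30) — total 58+55+47+30+30 = $220.
Max-entry greedy (repeatedly take the single best remaining cell) gives $210, worse by 10.
Next-best assignment: Car 63→Request R7, Car 91→Request R5, Car 106→Request R4, Car 44→Request R3, Car 70→Request R1 = $219.
No other one-to-one assignment exceeds $220.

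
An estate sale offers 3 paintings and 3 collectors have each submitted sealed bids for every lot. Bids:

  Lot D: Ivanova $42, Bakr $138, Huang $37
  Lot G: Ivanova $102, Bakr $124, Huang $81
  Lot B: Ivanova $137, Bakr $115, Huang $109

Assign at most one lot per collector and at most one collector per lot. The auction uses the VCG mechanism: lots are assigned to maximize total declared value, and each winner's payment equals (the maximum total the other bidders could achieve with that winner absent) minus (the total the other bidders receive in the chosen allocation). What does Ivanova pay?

Efficient allocation: Ivanova→Lot B ($137), Bakr→Lot D ($138), Huang→Lot G ($81); total welfare W = $356.
Ivanova receives Lot B at value $137, so the others get W − 137 = $219.
Without Ivanova: best allocation of the remaining 2 bidders over all 3 lots is Bakr→Lot D ($138), Huang→Lot B ($109), total $247.
VCG payment = (others' best without Ivanova) − (others' welfare with Ivanova) = 247 − 219 = $28.

Ivanova pays $28.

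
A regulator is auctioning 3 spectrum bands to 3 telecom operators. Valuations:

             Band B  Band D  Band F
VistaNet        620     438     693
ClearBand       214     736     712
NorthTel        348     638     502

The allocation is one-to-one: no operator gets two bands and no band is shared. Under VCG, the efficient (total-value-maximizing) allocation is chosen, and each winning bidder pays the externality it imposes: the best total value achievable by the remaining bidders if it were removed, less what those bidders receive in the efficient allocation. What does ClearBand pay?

Efficient allocation: VistaNet→Band B ($620M), ClearBand→Band F ($712M), NorthTel→Band D ($638M); total welfare W = $1970M.
ClearBand receives Band F at value $712M, so the others get W − 712 = $1258M.
Without ClearBand: best allocation of the remaining 2 bidders over all 3 bands is VistaNet→Band F ($693M), NorthTel→Band D ($638M), total $1331M.
VCG payment = (others' best without ClearBand) − (others' welfare with ClearBand) = 1331 − 1258 = $73M.

ClearBand pays $73M.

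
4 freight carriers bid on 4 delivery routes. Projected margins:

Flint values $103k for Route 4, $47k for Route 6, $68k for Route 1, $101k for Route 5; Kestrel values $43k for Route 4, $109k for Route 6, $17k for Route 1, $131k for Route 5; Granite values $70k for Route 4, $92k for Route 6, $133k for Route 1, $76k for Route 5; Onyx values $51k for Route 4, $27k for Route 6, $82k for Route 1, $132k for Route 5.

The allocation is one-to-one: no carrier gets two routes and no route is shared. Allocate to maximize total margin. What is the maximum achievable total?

This is a one-to-one assignment (maximum-weight bipartite matching).
Optimal: Flint→Route 4 ($103k), Kestrel→Route 6 ($109k), Granite→Route 1 ($133k), Onyx→Route 5 ($132k) — total 103+109+133+132 = $477k.
Row-greedy (each carrier in turn takes its best remaining route) gives $394k, worse by 83.
Next-best assignment: Flint→Route 4, Kestrel→Route 5, Granite→Route 6, Onyx→Route 1 = $408k.
No other one-to-one assignment exceeds $477k.

Maximum total: $477k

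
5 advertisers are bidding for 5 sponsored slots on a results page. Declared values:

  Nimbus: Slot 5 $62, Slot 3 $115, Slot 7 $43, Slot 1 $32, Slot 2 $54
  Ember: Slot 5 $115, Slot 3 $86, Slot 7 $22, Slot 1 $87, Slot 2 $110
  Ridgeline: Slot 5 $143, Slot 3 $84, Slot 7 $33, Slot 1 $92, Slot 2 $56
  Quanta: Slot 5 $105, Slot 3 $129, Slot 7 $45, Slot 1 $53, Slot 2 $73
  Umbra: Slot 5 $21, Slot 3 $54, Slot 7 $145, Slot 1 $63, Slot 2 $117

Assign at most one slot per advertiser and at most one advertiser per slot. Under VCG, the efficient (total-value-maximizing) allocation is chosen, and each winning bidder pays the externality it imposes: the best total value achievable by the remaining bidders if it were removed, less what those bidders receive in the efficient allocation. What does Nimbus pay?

Efficient allocation: Nimbus→Slot 3 ($115), Ember→Slot 2 ($110), Ridgeline→Slot 1 ($92), Quanta→Slot 5 ($105), Umbra→Slot 7 ($145); total welfare W = $567.
Nimbus receives Slot 3 at value $115, so the others get W − 115 = $452.
Without Nimbus: best allocation of the remaining 4 bidders over all 5 slots is Ember→Slot 2 ($110), Ridgeline→Slot 5 ($143), Quanta→Slot 3 ($129), Umbra→Slot 7 ($145), total $527.
VCG payment = (others' best without Nimbus) − (others' welfare with Nimbus) = 527 − 452 = $75.

Nimbus pays $75.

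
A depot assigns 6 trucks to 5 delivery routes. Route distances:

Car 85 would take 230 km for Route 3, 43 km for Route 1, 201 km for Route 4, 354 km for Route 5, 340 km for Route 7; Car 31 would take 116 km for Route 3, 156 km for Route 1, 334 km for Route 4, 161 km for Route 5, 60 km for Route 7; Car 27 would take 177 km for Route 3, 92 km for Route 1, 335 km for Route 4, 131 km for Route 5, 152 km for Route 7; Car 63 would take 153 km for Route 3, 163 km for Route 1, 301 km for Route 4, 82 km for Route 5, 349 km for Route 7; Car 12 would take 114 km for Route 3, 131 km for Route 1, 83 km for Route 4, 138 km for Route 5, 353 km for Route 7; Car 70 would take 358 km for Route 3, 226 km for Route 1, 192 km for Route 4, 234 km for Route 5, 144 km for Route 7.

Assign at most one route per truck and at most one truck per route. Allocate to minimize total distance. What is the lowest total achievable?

Minimum total: 445 km

Optimal: Car 27→Route 3 (177 km), Car 85→Route 1 (43 km), Car 12→Route 4 (83 km), Car 63→Route 5 (82 km), Car 31→Route 7 (60 km) — total 177+43+83+82+60 = 445 km.
Row-greedy (each truck in turn takes its cheapest remaining route) gives 470 km, worse by 25.
Next-best assignment: Car 31→Route 3, Car 85→Route 1, Car 12→Route 4, Car 63→Route 5, Car 70→Route 7 = 468 km.
Swapping Car 12↔Car 63 (Car 12→Route 5 138 km, Car 63→Route 4 301 km) adds 274.
Every other assignment is strictly worse.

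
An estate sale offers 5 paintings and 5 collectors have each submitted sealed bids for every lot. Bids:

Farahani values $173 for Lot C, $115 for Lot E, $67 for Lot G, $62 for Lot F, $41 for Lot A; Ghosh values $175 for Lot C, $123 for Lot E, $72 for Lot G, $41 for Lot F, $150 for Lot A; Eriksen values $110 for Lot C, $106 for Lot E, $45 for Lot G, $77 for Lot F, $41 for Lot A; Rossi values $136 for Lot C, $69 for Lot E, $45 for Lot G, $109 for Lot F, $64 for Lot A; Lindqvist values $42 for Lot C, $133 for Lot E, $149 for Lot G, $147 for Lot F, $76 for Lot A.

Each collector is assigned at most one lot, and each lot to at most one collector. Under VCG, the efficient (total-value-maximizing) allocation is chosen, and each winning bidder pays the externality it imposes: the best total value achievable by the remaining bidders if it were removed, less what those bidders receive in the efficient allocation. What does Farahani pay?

Efficient allocation: Farahani→Lot C ($173), Ghosh→Lot A ($150), Eriksen→Lot E ($106), Rossi→Lot F ($109), Lindqvist→Lot G ($149); total welfare W = $687.
Farahani receives Lot C at value $173, so the others get W − 173 = $514.
Without Farahani: best allocation of the remaining 4 bidders over all 5 lots is Ghosh→Lot A ($150), Eriksen→Lot E ($106), Rossi→Lot C ($136), Lindqvist→Lot G ($149), total $541.
VCG payment = (others' best without Farahani) − (others' welfare with Farahani) = 541 − 514 = $27.

Farahani pays $27.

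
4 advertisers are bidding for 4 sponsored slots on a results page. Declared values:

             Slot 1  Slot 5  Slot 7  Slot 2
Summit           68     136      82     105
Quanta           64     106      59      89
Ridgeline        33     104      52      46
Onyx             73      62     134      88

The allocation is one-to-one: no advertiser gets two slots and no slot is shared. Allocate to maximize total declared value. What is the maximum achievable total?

Max total: $407

This is a one-to-one assignment (maximum-weight bipartite matching).
Optimal: Summit→Slot 2 ($105), Quanta→Slot 1 ($64), Ridgeline→Slot 5 ($104), Onyx→Slot 7 ($134) — total 105+64+104+134 = $407.
Max-entry greedy (repeatedly take the single best remaining cell) gives $392, worse by 15.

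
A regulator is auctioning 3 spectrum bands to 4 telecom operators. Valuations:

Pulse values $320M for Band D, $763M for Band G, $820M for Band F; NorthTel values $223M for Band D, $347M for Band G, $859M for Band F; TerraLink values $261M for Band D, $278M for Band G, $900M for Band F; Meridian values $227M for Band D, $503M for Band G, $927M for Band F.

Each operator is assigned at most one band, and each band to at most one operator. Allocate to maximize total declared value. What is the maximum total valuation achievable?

Maximum total: $1951M

Optimal: TerraLink→Band D ($261M), Pulse→Band G ($763M), Meridian→Band F ($927M) — total 261+763+927 = $1951M.
Column-greedy (each band in turn goes to its best remaining operator) gives $1723M, worse by 228.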